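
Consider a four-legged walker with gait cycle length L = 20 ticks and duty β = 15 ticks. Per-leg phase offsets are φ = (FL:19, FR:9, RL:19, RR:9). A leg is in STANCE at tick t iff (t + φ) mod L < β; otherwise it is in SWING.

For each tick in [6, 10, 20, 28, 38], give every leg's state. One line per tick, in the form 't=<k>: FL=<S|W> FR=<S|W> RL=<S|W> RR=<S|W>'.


t=6: FL=S FR=W RL=S RR=W
t=10: FL=S FR=W RL=S RR=W
t=20: FL=W FR=S RL=W RR=S
t=28: FL=S FR=W RL=S RR=W
t=38: FL=W FR=S RL=W RR=S

t=6: phase=(5,15,5,15) vs β=15 → FL=S FR=W RL=S RR=W
t=10: phase=(9,19,9,19) vs β=15 → FL=S FR=W RL=S RR=W
t=20: phase=(19,9,19,9) vs β=15 → FL=W FR=S RL=W RR=S
t=28: phase=(7,17,7,17) vs β=15 → FL=S FR=W RL=S RR=W
t=38: phase=(17,7,17,7) vs β=15 → FL=W FR=S RL=W RR=S


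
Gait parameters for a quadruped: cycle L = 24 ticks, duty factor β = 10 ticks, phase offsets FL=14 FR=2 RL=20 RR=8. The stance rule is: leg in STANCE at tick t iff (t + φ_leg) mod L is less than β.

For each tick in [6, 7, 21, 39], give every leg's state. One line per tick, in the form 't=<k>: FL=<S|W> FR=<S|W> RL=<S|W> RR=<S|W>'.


t=6: FL=W FR=S RL=S RR=W
t=7: FL=W FR=S RL=S RR=W
t=21: FL=W FR=W RL=W RR=S
t=39: FL=S FR=W RL=W RR=W

t=6: phase=(20,8,2,14) vs β=10 → FL=W FR=S RL=S RR=W
t=7: phase=(21,9,3,15) vs β=10 → FL=W FR=S RL=S RR=W
t=21: phase=(11,23,17,5) vs β=10 → FL=W FR=W RL=W RR=S
t=39: phase=(5,17,11,23) vs β=10 → FL=S FR=W RL=W RR=W


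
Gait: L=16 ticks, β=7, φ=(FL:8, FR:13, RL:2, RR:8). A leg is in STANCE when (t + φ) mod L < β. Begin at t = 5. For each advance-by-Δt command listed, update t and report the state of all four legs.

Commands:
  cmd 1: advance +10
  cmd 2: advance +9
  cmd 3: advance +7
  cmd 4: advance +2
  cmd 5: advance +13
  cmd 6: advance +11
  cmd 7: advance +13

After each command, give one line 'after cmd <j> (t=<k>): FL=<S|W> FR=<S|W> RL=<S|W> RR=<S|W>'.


start t=5: FL=W FR=S RL=W RR=W
cmd 1: advance +10 → t=15, phase=(7,12,1,7) → FL=W FR=W RL=S RR=W
cmd 2: advance +9 → t=24, phase=(0,5,10,0) → FL=S FR=S RL=W RR=S
cmd 3: advance +7 → t=31, phase=(7,12,1,7) → FL=W FR=W RL=S RR=W
cmd 4: advance +2 → t=33, phase=(9,14,3,9) → FL=W FR=W RL=S RR=W
cmd 5: advance +13 → t=46, phase=(6,11,0,6) → FL=S FR=W RL=S RR=S
cmd 6: advance +11 → t=57, phase=(1,6,11,1) → FL=S FR=S RL=W RR=S
cmd 7: advance +13 → t=70, phase=(14,3,8,14) → FL=W FR=S RL=W RR=W

after cmd 1 (t=15): FL=W FR=W RL=S RR=W
after cmd 2 (t=24): FL=S FR=S RL=W RR=S
after cmd 3 (t=31): FL=W FR=W RL=S RR=W
after cmd 4 (t=33): FL=W FR=W RL=S RR=W
after cmd 5 (t=46): FL=S FR=W RL=S RR=S
after cmd 6 (t=57): FL=S FR=S RL=W RR=S
after cmd 7 (t=70): FL=W FR=S RL=W RR=W


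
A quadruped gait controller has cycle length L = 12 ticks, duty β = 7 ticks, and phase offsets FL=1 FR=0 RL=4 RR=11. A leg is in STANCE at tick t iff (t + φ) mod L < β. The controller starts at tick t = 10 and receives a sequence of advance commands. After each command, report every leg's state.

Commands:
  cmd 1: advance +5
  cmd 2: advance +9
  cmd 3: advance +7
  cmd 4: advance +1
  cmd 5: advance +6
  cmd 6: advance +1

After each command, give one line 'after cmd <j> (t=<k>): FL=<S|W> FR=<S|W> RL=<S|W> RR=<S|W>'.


after cmd 1 (t=15): FL=S FR=S RL=W RR=S
after cmd 2 (t=24): FL=S FR=S RL=S RR=W
after cmd 3 (t=31): FL=W FR=W RL=W RR=S
after cmd 4 (t=32): FL=W FR=W RL=S RR=W
after cmd 5 (t=38): FL=S FR=S RL=S RR=S
after cmd 6 (t=39): FL=S FR=S RL=W RR=S

start t=10: FL=W FR=W RL=S RR=W
cmd 1: advance +5 → t=15, phase=(4,3,7,2) → FL=S FR=S RL=W RR=S
cmd 2: advance +9 → t=24, phase=(1,0,4,11) → FL=S FR=S RL=S RR=W
cmd 3: advance +7 → t=31, phase=(8,7,11,6) → FL=W FR=W RL=W RR=S
cmd 4: advance +1 → t=32, phase=(9,8,0,7) → FL=W FR=W RL=S RR=W
cmd 5: advance +6 → t=38, phase=(3,2,6,1) → FL=S FR=S RL=S RR=S
cmd 6: advance +1 → t=39, phase=(4,3,7,2) → FL=S FR=S RL=W RR=S


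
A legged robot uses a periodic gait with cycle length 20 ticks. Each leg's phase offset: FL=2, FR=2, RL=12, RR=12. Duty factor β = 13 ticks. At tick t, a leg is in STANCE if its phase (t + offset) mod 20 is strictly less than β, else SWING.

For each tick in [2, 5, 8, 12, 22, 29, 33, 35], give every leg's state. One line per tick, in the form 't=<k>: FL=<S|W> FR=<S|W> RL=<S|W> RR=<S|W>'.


t=2: FL=S FR=S RL=W RR=W
t=5: FL=S FR=S RL=W RR=W
t=8: FL=S FR=S RL=S RR=S
t=12: FL=W FR=W RL=S RR=S
t=22: FL=S FR=S RL=W RR=W
t=29: FL=S FR=S RL=S RR=S
t=33: FL=W FR=W RL=S RR=S
t=35: FL=W FR=W RL=S RR=S

t=2: phase=(4,4,14,14) vs β=13 → FL=S FR=S RL=W RR=W
t=5: phase=(7,7,17,17) vs β=13 → FL=S FR=S RL=W RR=W
t=8: phase=(10,10,0,0) vs β=13 → FL=S FR=S RL=S RR=S
t=12: phase=(14,14,4,4) vs β=13 → FL=W FR=W RL=S RR=S
t=22: phase=(4,4,14,14) vs β=13 → FL=S FR=S RL=W RR=W
t=29: phase=(11,11,1,1) vs β=13 → FL=S FR=S RL=S RR=S
t=33: phase=(15,15,5,5) vs β=13 → FL=W FR=W RL=S RR=S
t=35: phase=(17,17,7,7) vs β=13 → FL=W FR=W RL=S RR=S


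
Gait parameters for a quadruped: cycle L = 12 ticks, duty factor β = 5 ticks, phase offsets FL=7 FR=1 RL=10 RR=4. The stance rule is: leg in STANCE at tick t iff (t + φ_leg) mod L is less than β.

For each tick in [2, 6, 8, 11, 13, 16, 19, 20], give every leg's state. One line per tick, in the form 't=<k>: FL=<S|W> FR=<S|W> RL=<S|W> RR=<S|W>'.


t=2: phase=(9,3,0,6) vs β=5 → FL=W FR=S RL=S RR=W
t=6: phase=(1,7,4,10) vs β=5 → FL=S FR=W RL=S RR=W
t=8: phase=(3,9,6,0) vs β=5 → FL=S FR=W RL=W RR=S
t=11: phase=(6,0,9,3) vs β=5 → FL=W FR=S RL=W RR=S
t=13: phase=(8,2,11,5) vs β=5 → FL=W FR=S RL=W RR=W
t=16: phase=(11,5,2,8) vs β=5 → FL=W FR=W RL=S RR=W
t=19: phase=(2,8,5,11) vs β=5 → FL=S FR=W RL=W RR=W
t=20: phase=(3,9,6,0) vs β=5 → FL=S FR=W RL=W RR=S

t=2: FL=W FR=S RL=S RR=W
t=6: FL=S FR=W RL=S RR=W
t=8: FL=S FR=W RL=W RR=S
t=11: FL=W FR=S RL=W RR=S
t=13: FL=W FR=S RL=W RR=W
t=16: FL=W FR=W RL=S RR=W
t=19: FL=S FR=W RL=W RR=W
t=20: FL=S FR=W RL=W RR=S


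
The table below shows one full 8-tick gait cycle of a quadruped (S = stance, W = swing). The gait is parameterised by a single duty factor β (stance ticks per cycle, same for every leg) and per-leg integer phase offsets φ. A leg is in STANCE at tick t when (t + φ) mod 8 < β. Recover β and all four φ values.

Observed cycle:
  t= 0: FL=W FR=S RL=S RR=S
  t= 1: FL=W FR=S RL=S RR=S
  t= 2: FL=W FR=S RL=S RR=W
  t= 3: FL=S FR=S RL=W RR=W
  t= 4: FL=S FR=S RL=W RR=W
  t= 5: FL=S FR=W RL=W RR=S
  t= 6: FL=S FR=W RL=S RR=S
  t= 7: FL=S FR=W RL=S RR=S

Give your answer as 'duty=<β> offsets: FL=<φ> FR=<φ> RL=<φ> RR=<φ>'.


duty β = stance ticks per leg = 5
FL: stance ticks = 5; W→S at t=3 → φ=5
FR: stance ticks = 5; W→S at t=0 → φ=0
RL: stance ticks = 5; W→S at t=6 → φ=2
RR: stance ticks = 5; W→S at t=5 → φ=3

duty=5 offsets: FL=5 FR=0 RL=2 RR=3


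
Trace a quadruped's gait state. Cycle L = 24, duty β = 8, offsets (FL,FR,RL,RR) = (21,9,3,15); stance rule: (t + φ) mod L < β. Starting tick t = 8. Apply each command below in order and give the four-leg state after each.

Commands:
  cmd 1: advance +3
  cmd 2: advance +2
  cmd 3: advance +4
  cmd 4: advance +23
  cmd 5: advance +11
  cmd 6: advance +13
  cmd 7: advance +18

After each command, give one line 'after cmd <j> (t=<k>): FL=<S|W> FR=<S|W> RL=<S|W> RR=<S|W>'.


start t=8: FL=S FR=W RL=W RR=W
cmd 1: advance +3 → t=11, phase=(8,20,14,2) → FL=W FR=W RL=W RR=S
cmd 2: advance +2 → t=13, phase=(10,22,16,4) → FL=W FR=W RL=W RR=S
cmd 3: advance +4 → t=17, phase=(14,2,20,8) → FL=W FR=S RL=W RR=W
cmd 4: advance +23 → t=40, phase=(13,1,19,7) → FL=W FR=S RL=W RR=S
cmd 5: advance +11 → t=51, phase=(0,12,6,18) → FL=S FR=W RL=S RR=W
cmd 6: advance +13 → t=64, phase=(13,1,19,7) → FL=W FR=S RL=W RR=S
cmd 7: advance +18 → t=82, phase=(7,19,13,1) → FL=S FR=W RL=W RR=S

after cmd 1 (t=11): FL=W FR=W RL=W RR=S
after cmd 2 (t=13): FL=W FR=W RL=W RR=S
after cmd 3 (t=17): FL=W FR=S RL=W RR=W
after cmd 4 (t=40): FL=W FR=S RL=W RR=S
after cmd 5 (t=51): FL=S FR=W RL=S RR=W
after cmd 6 (t=64): FL=W FR=S RL=W RR=S
after cmd 7 (t=82): FL=S FR=W RL=W RR=S


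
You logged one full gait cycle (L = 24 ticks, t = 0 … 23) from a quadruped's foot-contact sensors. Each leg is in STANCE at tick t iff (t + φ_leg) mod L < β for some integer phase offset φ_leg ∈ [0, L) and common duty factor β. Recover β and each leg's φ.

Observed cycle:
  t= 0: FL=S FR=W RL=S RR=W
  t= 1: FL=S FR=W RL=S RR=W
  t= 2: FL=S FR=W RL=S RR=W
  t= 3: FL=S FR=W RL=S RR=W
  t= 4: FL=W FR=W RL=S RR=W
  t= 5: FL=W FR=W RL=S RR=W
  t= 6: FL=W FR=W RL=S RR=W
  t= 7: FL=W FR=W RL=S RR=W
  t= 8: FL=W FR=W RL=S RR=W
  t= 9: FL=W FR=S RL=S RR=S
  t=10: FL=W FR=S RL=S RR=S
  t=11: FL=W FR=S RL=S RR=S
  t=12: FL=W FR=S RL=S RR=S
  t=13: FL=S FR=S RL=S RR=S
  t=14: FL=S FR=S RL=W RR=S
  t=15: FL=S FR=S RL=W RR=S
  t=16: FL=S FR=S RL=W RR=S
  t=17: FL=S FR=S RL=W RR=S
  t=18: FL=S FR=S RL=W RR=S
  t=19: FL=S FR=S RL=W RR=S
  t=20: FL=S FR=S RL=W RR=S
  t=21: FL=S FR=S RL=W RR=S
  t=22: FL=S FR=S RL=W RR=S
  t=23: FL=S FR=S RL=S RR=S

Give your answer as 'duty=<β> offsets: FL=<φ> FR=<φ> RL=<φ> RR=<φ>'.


duty β = stance ticks per leg = 15
FL: stance ticks = 15; W→S at t=13 → φ=11
FR: stance ticks = 15; W→S at t=9 → φ=15
RL: stance ticks = 15; W→S at t=23 → φ=1
RR: stance ticks = 15; W→S at t=9 → φ=15

duty=15 offsets: FL=11 FR=15 RL=1 RR=15


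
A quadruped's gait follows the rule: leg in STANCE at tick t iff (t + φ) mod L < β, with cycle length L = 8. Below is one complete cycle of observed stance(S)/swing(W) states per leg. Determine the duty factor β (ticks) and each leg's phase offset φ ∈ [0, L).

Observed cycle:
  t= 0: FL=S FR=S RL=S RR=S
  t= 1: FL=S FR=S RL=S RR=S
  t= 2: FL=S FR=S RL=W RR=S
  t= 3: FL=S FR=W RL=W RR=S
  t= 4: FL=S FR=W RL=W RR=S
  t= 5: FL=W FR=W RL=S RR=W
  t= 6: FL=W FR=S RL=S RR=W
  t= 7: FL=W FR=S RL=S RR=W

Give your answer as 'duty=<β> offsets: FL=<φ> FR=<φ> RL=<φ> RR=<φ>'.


duty β = stance ticks per leg = 5
FL: stance ticks = 5; W→S at t=0 → φ=0
FR: stance ticks = 5; W→S at t=6 → φ=2
RL: stance ticks = 5; W→S at t=5 → φ=3
RR: stance ticks = 5; W→S at t=0 → φ=0

duty=5 offsets: FL=0 FR=2 RL=3 RR=0


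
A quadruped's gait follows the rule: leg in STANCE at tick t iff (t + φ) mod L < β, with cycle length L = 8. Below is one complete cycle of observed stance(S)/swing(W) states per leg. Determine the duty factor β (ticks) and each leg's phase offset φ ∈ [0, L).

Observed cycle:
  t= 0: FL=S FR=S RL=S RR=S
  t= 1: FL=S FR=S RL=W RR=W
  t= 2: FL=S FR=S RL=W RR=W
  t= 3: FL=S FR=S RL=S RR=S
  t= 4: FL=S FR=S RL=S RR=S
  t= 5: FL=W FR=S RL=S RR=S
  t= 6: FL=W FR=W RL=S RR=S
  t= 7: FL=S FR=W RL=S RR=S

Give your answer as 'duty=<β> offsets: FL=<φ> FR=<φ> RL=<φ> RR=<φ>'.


duty=6 offsets: FL=1 FR=0 RL=5 RR=5

duty β = stance ticks per leg = 6
FL: stance ticks = 6; W→S at t=7 → φ=1
FR: stance ticks = 6; W→S at t=0 → φ=0
RL: stance ticks = 6; W→S at t=3 → φ=5
RR: stance ticks = 6; W→S at t=3 → φ=5


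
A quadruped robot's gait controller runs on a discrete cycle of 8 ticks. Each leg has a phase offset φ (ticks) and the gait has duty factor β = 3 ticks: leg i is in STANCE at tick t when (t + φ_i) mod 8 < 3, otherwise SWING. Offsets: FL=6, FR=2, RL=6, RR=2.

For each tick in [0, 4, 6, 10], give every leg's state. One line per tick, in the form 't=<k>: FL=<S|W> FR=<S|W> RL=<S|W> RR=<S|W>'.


t=0: FL=W FR=S RL=W RR=S
t=4: FL=S FR=W RL=S RR=W
t=6: FL=W FR=S RL=W RR=S
t=10: FL=S FR=W RL=S RR=W

t=0: phase=(6,2,6,2) vs β=3 → FL=W FR=S RL=W RR=S
t=4: phase=(2,6,2,6) vs β=3 → FL=S FR=W RL=S RR=W
t=6: phase=(4,0,4,0) vs β=3 → FL=W FR=S RL=W RR=S
t=10: phase=(0,4,0,4) vs β=3 → FL=S FR=W RL=S RR=W


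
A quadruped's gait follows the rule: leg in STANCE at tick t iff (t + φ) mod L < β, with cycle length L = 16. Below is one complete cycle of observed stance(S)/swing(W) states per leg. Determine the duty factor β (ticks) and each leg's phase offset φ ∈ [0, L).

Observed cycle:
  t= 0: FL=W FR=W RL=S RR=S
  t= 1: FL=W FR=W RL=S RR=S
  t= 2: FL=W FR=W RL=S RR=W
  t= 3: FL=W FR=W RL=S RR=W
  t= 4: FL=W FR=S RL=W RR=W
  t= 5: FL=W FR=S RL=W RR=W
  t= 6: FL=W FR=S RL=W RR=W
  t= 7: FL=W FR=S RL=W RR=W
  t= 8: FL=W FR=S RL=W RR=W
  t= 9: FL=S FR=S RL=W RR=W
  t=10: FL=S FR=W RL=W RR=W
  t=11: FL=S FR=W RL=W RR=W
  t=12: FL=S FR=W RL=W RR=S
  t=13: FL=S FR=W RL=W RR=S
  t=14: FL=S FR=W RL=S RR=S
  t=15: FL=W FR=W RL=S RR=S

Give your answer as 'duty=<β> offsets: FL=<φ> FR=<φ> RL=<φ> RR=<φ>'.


duty β = stance ticks per leg = 6
FL: stance ticks = 6; W→S at t=9 → φ=7
FR: stance ticks = 6; W→S at t=4 → φ=12
RL: stance ticks = 6; W→S at t=14 → φ=2
RR: stance ticks = 6; W→S at t=12 → φ=4

duty=6 offsets: FL=7 FR=12 RL=2 RR=4


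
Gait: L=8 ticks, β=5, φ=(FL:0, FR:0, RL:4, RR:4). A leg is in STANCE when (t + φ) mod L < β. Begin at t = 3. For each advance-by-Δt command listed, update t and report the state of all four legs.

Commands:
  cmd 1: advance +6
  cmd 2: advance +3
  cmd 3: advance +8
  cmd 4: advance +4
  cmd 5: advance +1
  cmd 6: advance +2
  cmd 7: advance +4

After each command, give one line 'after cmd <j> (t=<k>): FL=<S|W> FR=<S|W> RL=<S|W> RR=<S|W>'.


after cmd 1 (t=9): FL=S FR=S RL=W RR=W
after cmd 2 (t=12): FL=S FR=S RL=S RR=S
after cmd 3 (t=20): FL=S FR=S RL=S RR=S
after cmd 4 (t=24): FL=S FR=S RL=S RR=S
after cmd 5 (t=25): FL=S FR=S RL=W RR=W
after cmd 6 (t=27): FL=S FR=S RL=W RR=W
after cmd 7 (t=31): FL=W FR=W RL=S RR=S

start t=3: FL=S FR=S RL=W RR=W
cmd 1: advance +6 → t=9, phase=(1,1,5,5) → FL=S FR=S RL=W RR=W
cmd 2: advance +3 → t=12, phase=(4,4,0,0) → FL=S FR=S RL=S RR=S
cmd 3: advance +8 → t=20, phase=(4,4,0,0) → FL=S FR=S RL=S RR=S
cmd 4: advance +4 → t=24, phase=(0,0,4,4) → FL=S FR=S RL=S RR=S
cmd 5: advance +1 → t=25, phase=(1,1,5,5) → FL=S FR=S RL=W RR=W
cmd 6: advance +2 → t=27, phase=(3,3,7,7) → FL=S FR=S RL=W RR=W
cmd 7: advance +4 → t=31, phase=(7,7,3,3) → FL=W FR=W RL=S RR=S


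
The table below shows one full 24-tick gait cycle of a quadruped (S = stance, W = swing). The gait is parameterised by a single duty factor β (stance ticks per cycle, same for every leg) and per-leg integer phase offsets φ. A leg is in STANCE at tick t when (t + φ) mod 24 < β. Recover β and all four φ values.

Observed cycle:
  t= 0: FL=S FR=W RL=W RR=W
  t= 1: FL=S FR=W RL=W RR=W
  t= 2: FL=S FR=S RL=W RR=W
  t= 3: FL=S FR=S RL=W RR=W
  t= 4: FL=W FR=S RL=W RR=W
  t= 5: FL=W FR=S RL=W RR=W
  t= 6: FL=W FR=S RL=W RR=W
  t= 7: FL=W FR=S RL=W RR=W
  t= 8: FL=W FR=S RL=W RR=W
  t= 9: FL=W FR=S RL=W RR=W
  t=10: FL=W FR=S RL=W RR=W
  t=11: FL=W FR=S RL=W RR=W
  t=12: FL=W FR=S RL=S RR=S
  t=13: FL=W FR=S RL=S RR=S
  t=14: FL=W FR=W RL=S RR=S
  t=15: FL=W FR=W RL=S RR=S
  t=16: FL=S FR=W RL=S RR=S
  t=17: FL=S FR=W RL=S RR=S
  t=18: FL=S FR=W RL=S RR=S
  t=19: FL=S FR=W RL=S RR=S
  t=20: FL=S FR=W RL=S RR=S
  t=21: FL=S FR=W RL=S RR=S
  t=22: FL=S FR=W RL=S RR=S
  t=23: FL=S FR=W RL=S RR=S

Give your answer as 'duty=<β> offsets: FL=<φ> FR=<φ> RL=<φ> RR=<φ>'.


duty β = stance ticks per leg = 12
FL: stance ticks = 12; W→S at t=16 → φ=8
FR: stance ticks = 12; W→S at t=2 → φ=22
RL: stance ticks = 12; W→S at t=12 → φ=12
RR: stance ticks = 12; W→S at t=12 → φ=12

duty=12 offsets: FL=8 FR=22 RL=12 RR=12


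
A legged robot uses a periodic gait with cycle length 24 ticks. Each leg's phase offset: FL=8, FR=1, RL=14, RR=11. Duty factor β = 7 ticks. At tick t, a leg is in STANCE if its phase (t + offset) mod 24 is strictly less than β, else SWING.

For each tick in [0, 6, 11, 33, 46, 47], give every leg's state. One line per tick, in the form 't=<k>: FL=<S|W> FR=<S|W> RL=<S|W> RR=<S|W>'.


t=0: phase=(8,1,14,11) vs β=7 → FL=W FR=S RL=W RR=W
t=6: phase=(14,7,20,17) vs β=7 → FL=W FR=W RL=W RR=W
t=11: phase=(19,12,1,22) vs β=7 → FL=W FR=W RL=S RR=W
t=33: phase=(17,10,23,20) vs β=7 → FL=W FR=W RL=W RR=W
t=46: phase=(6,23,12,9) vs β=7 → FL=S FR=W RL=W RR=W
t=47: phase=(7,0,13,10) vs β=7 → FL=W FR=S RL=W RR=W

t=0: FL=W FR=S RL=W RR=W
t=6: FL=W FR=W RL=W RR=W
t=11: FL=W FR=W RL=S RR=W
t=33: FL=W FR=W RL=W RR=W
t=46: FL=S FR=W RL=W RR=W
t=47: FL=W FR=S RL=W RR=W


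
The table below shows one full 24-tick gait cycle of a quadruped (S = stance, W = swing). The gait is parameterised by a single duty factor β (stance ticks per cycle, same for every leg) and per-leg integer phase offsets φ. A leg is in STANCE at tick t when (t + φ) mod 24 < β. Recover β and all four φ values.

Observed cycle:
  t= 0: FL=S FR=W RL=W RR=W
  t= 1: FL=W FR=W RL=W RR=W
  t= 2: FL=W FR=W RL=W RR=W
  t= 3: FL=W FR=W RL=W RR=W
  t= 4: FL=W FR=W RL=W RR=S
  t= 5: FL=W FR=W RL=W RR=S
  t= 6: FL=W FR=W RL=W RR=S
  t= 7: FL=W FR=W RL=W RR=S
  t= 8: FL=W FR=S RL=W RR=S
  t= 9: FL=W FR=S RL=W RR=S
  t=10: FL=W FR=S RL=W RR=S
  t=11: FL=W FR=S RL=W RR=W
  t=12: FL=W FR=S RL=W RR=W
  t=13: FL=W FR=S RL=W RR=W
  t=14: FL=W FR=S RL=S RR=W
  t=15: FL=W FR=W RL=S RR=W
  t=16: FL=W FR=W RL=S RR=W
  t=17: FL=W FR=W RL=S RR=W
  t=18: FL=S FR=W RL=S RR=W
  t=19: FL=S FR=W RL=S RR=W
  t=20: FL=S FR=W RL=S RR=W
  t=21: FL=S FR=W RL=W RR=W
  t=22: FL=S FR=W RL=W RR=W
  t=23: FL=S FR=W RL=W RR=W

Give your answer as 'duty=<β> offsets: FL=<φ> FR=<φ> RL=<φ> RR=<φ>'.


duty=7 offsets: FL=6 FR=16 RL=10 RR=20

duty β = stance ticks per leg = 7
FL: stance ticks = 7; W→S at t=18 → φ=6
FR: stance ticks = 7; W→S at t=8 → φ=16
RL: stance ticks = 7; W→S at t=14 → φ=10
RR: stance ticks = 7; W→S at t=4 → φ=20


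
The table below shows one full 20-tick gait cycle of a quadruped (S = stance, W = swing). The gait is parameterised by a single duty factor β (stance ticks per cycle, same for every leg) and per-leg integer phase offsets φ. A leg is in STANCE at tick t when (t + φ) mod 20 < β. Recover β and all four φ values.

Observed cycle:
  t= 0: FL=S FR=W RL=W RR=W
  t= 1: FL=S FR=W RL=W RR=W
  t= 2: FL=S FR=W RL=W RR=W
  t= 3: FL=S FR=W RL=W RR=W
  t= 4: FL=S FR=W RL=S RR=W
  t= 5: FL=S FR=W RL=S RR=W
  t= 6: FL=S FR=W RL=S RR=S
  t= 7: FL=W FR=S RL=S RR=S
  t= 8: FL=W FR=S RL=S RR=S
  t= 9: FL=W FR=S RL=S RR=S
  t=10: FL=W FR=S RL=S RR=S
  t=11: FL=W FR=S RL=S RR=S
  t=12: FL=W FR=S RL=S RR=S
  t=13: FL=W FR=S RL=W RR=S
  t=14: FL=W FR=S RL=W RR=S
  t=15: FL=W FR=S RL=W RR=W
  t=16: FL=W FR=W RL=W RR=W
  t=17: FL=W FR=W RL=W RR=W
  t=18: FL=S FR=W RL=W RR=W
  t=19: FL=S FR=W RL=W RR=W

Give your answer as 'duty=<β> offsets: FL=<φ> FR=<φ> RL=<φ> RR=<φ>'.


duty=9 offsets: FL=2 FR=13 RL=16 RR=14

duty β = stance ticks per leg = 9
FL: stance ticks = 9; W→S at t=18 → φ=2
FR: stance ticks = 9; W→S at t=7 → φ=13
RL: stance ticks = 9; W→S at t=4 → φ=16
RR: stance ticks = 9; W→S at t=6 → φ=14


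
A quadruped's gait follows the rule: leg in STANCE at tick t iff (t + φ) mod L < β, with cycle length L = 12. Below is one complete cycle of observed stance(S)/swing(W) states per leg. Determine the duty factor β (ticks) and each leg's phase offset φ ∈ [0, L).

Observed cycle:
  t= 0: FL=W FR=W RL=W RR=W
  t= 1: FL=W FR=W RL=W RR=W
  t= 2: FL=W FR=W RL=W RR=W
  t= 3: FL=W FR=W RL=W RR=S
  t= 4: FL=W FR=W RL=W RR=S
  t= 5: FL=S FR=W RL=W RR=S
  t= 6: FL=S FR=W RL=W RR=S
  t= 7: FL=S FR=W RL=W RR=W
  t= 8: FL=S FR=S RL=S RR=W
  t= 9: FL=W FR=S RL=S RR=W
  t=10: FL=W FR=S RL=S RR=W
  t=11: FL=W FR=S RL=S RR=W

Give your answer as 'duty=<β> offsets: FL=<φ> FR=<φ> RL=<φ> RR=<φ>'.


duty=4 offsets: FL=7 FR=4 RL=4 RR=9

duty β = stance ticks per leg = 4
FL: stance ticks = 4; W→S at t=5 → φ=7
FR: stance ticks = 4; W→S at t=8 → φ=4
RL: stance ticks = 4; W→S at t=8 → φ=4
RR: stance ticks = 4; W→S at t=3 → φ=9


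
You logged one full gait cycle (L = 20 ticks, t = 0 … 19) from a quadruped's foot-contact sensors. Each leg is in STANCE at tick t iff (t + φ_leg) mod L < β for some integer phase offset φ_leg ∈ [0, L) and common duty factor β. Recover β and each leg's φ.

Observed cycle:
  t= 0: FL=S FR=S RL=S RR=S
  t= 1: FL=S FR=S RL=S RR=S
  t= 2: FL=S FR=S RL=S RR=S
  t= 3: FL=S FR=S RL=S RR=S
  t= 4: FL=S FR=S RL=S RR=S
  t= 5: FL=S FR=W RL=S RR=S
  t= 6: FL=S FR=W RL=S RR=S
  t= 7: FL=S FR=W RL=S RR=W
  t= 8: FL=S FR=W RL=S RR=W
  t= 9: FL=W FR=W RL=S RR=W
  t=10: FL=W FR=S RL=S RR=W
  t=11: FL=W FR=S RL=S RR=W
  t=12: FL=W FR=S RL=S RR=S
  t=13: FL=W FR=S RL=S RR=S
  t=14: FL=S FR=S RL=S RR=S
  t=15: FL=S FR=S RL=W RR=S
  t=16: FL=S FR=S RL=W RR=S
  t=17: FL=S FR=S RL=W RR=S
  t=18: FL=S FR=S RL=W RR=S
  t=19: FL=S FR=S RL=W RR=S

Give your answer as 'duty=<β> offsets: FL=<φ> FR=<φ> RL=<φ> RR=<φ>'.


duty β = stance ticks per leg = 15
FL: stance ticks = 15; W→S at t=14 → φ=6
FR: stance ticks = 15; W→S at t=10 → φ=10
RL: stance ticks = 15; W→S at t=0 → φ=0
RR: stance ticks = 15; W→S at t=12 → φ=8

duty=15 offsets: FL=6 FR=10 RL=0 RR=8


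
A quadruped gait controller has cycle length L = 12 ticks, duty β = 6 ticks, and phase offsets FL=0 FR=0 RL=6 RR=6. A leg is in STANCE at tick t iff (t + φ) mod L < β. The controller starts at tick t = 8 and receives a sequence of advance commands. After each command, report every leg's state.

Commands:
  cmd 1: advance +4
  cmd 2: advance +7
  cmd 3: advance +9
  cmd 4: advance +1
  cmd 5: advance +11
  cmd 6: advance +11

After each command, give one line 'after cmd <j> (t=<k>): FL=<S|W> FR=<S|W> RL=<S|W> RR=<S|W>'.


start t=8: FL=W FR=W RL=S RR=S
cmd 1: advance +4 → t=12, phase=(0,0,6,6) → FL=S FR=S RL=W RR=W
cmd 2: advance +7 → t=19, phase=(7,7,1,1) → FL=W FR=W RL=S RR=S
cmd 3: advance +9 → t=28, phase=(4,4,10,10) → FL=S FR=S RL=W RR=W
cmd 4: advance +1 → t=29, phase=(5,5,11,11) → FL=S FR=S RL=W RR=W
cmd 5: advance +11 → t=40, phase=(4,4,10,10) → FL=S FR=S RL=W RR=W
cmd 6: advance +11 → t=51, phase=(3,3,9,9) → FL=S FR=S RL=W RR=W

after cmd 1 (t=12): FL=S FR=S RL=W RR=W
after cmd 2 (t=19): FL=W FR=W RL=S RR=S
after cmd 3 (t=28): FL=S FR=S RL=W RR=W
after cmd 4 (t=29): FL=S FR=S RL=W RR=W
after cmd 5 (t=40): FL=S FR=S RL=W RR=W
after cmd 6 (t=51): FL=S FR=S RL=W RR=W


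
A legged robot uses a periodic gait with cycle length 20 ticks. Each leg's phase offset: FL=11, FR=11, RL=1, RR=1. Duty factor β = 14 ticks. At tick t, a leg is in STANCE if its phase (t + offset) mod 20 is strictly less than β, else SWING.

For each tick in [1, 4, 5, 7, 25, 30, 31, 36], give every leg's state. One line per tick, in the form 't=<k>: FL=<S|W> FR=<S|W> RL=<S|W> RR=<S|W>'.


t=1: FL=S FR=S RL=S RR=S
t=4: FL=W FR=W RL=S RR=S
t=5: FL=W FR=W RL=S RR=S
t=7: FL=W FR=W RL=S RR=S
t=25: FL=W FR=W RL=S RR=S
t=30: FL=S FR=S RL=S RR=S
t=31: FL=S FR=S RL=S RR=S
t=36: FL=S FR=S RL=W RR=W

t=1: phase=(12,12,2,2) vs β=14 → FL=S FR=S RL=S RR=S
t=4: phase=(15,15,5,5) vs β=14 → FL=W FR=W RL=S RR=S
t=5: phase=(16,16,6,6) vs β=14 → FL=W FR=W RL=S RR=S
t=7: phase=(18,18,8,8) vs β=14 → FL=W FR=W RL=S RR=S
t=25: phase=(16,16,6,6) vs β=14 → FL=W FR=W RL=S RR=S
t=30: phase=(1,1,11,11) vs β=14 → FL=S FR=S RL=S RR=S
t=31: phase=(2,2,12,12) vs β=14 → FL=S FR=S RL=S RR=S
t=36: phase=(7,7,17,17) vs β=14 → FL=S FR=S RL=W RR=W


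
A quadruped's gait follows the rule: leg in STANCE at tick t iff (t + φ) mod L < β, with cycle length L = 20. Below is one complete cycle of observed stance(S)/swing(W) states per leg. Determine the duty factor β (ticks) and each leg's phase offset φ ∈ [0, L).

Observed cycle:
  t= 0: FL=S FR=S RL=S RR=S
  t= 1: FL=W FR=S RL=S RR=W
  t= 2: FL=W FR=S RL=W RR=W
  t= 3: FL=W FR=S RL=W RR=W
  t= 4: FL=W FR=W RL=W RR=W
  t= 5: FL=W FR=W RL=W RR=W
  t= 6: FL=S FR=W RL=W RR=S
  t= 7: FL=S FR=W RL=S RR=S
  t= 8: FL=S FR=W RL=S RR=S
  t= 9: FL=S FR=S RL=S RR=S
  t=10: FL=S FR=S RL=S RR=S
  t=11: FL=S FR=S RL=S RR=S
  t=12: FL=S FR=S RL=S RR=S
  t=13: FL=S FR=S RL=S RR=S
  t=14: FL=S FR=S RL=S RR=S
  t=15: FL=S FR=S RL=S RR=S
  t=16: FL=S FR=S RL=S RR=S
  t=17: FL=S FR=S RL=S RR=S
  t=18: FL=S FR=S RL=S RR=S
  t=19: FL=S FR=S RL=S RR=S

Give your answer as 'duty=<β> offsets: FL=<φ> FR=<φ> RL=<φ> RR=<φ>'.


duty β = stance ticks per leg = 15
FL: stance ticks = 15; W→S at t=6 → φ=14
FR: stance ticks = 15; W→S at t=9 → φ=11
RL: stance ticks = 15; W→S at t=7 → φ=13
RR: stance ticks = 15; W→S at t=6 → φ=14

duty=15 offsets: FL=14 FR=11 RL=13 RR=14


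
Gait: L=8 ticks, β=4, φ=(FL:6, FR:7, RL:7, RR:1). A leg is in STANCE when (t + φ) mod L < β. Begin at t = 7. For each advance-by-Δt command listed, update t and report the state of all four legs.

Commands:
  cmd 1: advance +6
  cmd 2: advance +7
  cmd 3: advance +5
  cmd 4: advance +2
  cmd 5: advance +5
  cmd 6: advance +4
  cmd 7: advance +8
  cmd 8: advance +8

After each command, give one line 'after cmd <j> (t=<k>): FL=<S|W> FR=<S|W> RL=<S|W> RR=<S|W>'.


start t=7: FL=W FR=W RL=W RR=S
cmd 1: advance +6 → t=13, phase=(3,4,4,6) → FL=S FR=W RL=W RR=W
cmd 2: advance +7 → t=20, phase=(2,3,3,5) → FL=S FR=S RL=S RR=W
cmd 3: advance +5 → t=25, phase=(7,0,0,2) → FL=W FR=S RL=S RR=S
cmd 4: advance +2 → t=27, phase=(1,2,2,4) → FL=S FR=S RL=S RR=W
cmd 5: advance +5 → t=32, phase=(6,7,7,1) → FL=W FR=W RL=W RR=S
cmd 6: advance +4 → t=36, phase=(2,3,3,5) → FL=S FR=S RL=S RR=W
cmd 7: advance +8 → t=44, phase=(2,3,3,5) → FL=S FR=S RL=S RR=W
cmd 8: advance +8 → t=52, phase=(2,3,3,5) → FL=S FR=S RL=S RR=W

after cmd 1 (t=13): FL=S FR=W RL=W RR=W
after cmd 2 (t=20): FL=S FR=S RL=S RR=W
after cmd 3 (t=25): FL=W FR=S RL=S RR=S
after cmd 4 (t=27): FL=S FR=S RL=S RR=W
after cmd 5 (t=32): FL=W FR=W RL=W RR=S
after cmd 6 (t=36): FL=S FR=S RL=S RR=W
after cmd 7 (t=44): FL=S FR=S RL=S RR=W
after cmd 8 (t=52): FL=S FR=S RL=S RR=W


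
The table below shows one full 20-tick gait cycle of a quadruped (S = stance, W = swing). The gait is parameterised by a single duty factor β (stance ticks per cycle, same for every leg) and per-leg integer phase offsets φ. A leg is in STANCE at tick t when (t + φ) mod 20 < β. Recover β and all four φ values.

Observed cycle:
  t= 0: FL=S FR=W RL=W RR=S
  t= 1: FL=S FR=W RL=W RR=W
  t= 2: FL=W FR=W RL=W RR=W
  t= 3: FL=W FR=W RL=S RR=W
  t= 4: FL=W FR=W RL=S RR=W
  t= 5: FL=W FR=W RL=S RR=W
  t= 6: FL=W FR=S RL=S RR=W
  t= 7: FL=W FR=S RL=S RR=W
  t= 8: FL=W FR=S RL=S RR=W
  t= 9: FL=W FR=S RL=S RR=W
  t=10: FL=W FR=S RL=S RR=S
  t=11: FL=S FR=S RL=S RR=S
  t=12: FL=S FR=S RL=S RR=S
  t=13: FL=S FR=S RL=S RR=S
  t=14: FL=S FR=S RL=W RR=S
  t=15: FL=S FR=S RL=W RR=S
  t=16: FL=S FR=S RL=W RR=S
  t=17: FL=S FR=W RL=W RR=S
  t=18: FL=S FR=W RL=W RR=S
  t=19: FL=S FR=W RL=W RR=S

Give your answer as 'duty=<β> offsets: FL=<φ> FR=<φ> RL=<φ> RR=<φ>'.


duty β = stance ticks per leg = 11
FL: stance ticks = 11; W→S at t=11 → φ=9
FR: stance ticks = 11; W→S at t=6 → φ=14
RL: stance ticks = 11; W→S at t=3 → φ=17
RR: stance ticks = 11; W→S at t=10 → φ=10

duty=11 offsets: FL=9 FR=14 RL=17 RR=10


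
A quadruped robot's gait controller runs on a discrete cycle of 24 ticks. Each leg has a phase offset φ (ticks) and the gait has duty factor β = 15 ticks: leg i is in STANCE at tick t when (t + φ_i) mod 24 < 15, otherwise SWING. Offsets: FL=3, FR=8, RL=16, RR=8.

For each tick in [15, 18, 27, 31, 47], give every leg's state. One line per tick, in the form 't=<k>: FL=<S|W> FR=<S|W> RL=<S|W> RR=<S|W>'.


t=15: phase=(18,23,7,23) vs β=15 → FL=W FR=W RL=S RR=W
t=18: phase=(21,2,10,2) vs β=15 → FL=W FR=S RL=S RR=S
t=27: phase=(6,11,19,11) vs β=15 → FL=S FR=S RL=W RR=S
t=31: phase=(10,15,23,15) vs β=15 → FL=S FR=W RL=W RR=W
t=47: phase=(2,7,15,7) vs β=15 → FL=S FR=S RL=W RR=S

t=15: FL=W FR=W RL=S RR=W
t=18: FL=W FR=S RL=S RR=S
t=27: FL=S FR=S RL=W RR=S
t=31: FL=S FR=W RL=W RR=W
t=47: FL=S FR=S RL=W RR=S


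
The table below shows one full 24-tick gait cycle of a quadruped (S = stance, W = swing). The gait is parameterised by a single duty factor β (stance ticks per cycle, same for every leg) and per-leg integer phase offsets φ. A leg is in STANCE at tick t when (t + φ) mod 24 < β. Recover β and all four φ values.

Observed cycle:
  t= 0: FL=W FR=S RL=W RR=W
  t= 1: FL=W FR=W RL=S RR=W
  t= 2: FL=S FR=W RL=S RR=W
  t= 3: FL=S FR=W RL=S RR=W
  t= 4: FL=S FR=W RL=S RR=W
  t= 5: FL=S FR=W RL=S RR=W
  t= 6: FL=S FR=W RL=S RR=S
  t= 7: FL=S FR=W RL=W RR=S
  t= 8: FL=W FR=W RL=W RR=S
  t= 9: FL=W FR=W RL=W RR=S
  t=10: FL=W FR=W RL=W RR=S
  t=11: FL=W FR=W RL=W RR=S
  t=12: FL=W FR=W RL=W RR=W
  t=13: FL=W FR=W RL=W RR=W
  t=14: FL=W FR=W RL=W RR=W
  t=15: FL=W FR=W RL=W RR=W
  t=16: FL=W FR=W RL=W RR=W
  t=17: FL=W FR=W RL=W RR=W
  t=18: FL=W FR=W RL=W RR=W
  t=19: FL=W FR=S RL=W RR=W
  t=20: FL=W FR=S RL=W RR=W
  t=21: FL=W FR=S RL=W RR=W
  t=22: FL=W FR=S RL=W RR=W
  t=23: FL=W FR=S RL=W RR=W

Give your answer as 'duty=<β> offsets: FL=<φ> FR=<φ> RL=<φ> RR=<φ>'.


duty=6 offsets: FL=22 FR=5 RL=23 RR=18

duty β = stance ticks per leg = 6
FL: stance ticks = 6; W→S at t=2 → φ=22
FR: stance ticks = 6; W→S at t=19 → φ=5
RL: stance ticks = 6; W→S at t=1 → φ=23
RR: stance ticks = 6; W→S at t=6 → φ=18


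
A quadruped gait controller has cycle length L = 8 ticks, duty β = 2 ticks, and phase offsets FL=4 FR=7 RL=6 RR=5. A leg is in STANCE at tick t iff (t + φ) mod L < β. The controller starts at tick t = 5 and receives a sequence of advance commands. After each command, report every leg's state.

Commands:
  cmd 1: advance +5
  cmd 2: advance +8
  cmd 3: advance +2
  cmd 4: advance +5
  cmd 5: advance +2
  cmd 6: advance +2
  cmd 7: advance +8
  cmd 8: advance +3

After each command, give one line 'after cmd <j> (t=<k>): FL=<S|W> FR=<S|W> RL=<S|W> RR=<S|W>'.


after cmd 1 (t=10): FL=W FR=S RL=S RR=W
after cmd 2 (t=18): FL=W FR=S RL=S RR=W
after cmd 3 (t=20): FL=S FR=W RL=W RR=S
after cmd 4 (t=25): FL=W FR=S RL=W RR=W
after cmd 5 (t=27): FL=W FR=W RL=S RR=S
after cmd 6 (t=29): FL=S FR=W RL=W RR=W
after cmd 7 (t=37): FL=S FR=W RL=W RR=W
after cmd 8 (t=40): FL=W FR=W RL=W RR=W

start t=5: FL=S FR=W RL=W RR=W
cmd 1: advance +5 → t=10, phase=(6,1,0,7) → FL=W FR=S RL=S RR=W
cmd 2: advance +8 → t=18, phase=(6,1,0,7) → FL=W FR=S RL=S RR=W
cmd 3: advance +2 → t=20, phase=(0,3,2,1) → FL=S FR=W RL=W RR=S
cmd 4: advance +5 → t=25, phase=(5,0,7,6) → FL=W FR=S RL=W RR=W
cmd 5: advance +2 → t=27, phase=(7,2,1,0) → FL=W FR=W RL=S RR=S
cmd 6: advance +2 → t=29, phase=(1,4,3,2) → FL=S FR=W RL=W RR=W
cmd 7: advance +8 → t=37, phase=(1,4,3,2) → FL=S FR=W RL=W RR=W
cmd 8: advance +3 → t=40, phase=(4,7,6,5) → FL=W FR=W RL=W RR=W


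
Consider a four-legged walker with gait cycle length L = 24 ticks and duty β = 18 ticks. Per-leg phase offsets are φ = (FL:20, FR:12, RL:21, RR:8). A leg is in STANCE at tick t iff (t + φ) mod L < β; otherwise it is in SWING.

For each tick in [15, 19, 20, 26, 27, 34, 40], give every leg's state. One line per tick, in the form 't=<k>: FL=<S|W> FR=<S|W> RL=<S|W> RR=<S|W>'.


t=15: FL=S FR=S RL=S RR=W
t=19: FL=S FR=S RL=S RR=S
t=20: FL=S FR=S RL=S RR=S
t=26: FL=W FR=S RL=W RR=S
t=27: FL=W FR=S RL=S RR=S
t=34: FL=S FR=W RL=S RR=W
t=40: FL=S FR=S RL=S RR=S

t=15: phase=(11,3,12,23) vs β=18 → FL=S FR=S RL=S RR=W
t=19: phase=(15,7,16,3) vs β=18 → FL=S FR=S RL=S RR=S
t=20: phase=(16,8,17,4) vs β=18 → FL=S FR=S RL=S RR=S
t=26: phase=(22,14,23,10) vs β=18 → FL=W FR=S RL=W RR=S
t=27: phase=(23,15,0,11) vs β=18 → FL=W FR=S RL=S RR=S
t=34: phase=(6,22,7,18) vs β=18 → FL=S FR=W RL=S RR=W
t=40: phase=(12,4,13,0) vs β=18 → FL=S FR=S RL=S RR=S


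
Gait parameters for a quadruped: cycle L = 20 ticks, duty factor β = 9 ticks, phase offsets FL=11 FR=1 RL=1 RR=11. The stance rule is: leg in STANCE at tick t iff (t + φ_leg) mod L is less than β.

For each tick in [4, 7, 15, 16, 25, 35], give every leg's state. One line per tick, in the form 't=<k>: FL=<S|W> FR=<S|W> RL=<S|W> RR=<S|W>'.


t=4: phase=(15,5,5,15) vs β=9 → FL=W FR=S RL=S RR=W
t=7: phase=(18,8,8,18) vs β=9 → FL=W FR=S RL=S RR=W
t=15: phase=(6,16,16,6) vs β=9 → FL=S FR=W RL=W RR=S
t=16: phase=(7,17,17,7) vs β=9 → FL=S FR=W RL=W RR=S
t=25: phase=(16,6,6,16) vs β=9 → FL=W FR=S RL=S RR=W
t=35: phase=(6,16,16,6) vs β=9 → FL=S FR=W RL=W RR=S

t=4: FL=W FR=S RL=S RR=W
t=7: FL=W FR=S RL=S RR=W
t=15: FL=S FR=W RL=W RR=S
t=16: FL=S FR=W RL=W RR=S
t=25: FL=W FR=S RL=S RR=W
t=35: FL=S FR=W RL=W RR=S


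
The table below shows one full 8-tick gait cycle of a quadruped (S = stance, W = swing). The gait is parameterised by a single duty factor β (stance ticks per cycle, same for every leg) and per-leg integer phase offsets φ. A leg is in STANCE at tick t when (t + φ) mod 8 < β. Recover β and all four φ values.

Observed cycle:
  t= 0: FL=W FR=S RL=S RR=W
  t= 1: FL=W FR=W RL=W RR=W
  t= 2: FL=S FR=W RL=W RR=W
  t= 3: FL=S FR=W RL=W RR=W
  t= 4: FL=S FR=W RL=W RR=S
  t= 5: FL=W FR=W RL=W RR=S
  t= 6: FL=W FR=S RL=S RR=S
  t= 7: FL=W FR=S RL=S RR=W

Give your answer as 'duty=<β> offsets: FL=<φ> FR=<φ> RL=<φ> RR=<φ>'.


duty=3 offsets: FL=6 FR=2 RL=2 RR=4

duty β = stance ticks per leg = 3
FL: stance ticks = 3; W→S at t=2 → φ=6
FR: stance ticks = 3; W→S at t=6 → φ=2
RL: stance ticks = 3; W→S at t=6 → φ=2
RR: stance ticks = 3; W→S at t=4 → φ=4


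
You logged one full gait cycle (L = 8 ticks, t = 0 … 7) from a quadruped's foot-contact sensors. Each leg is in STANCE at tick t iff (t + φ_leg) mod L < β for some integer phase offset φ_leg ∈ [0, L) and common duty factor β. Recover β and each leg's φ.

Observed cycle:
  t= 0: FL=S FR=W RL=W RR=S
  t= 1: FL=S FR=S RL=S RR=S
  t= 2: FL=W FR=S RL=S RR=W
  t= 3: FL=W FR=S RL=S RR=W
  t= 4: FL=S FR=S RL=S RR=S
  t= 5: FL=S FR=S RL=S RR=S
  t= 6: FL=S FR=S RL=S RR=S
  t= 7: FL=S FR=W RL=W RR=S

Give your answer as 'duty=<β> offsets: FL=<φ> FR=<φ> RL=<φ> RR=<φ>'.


duty β = stance ticks per leg = 6
FL: stance ticks = 6; W→S at t=4 → φ=4
FR: stance ticks = 6; W→S at t=1 → φ=7
RL: stance ticks = 6; W→S at t=1 → φ=7
RR: stance ticks = 6; W→S at t=4 → φ=4

duty=6 offsets: FL=4 FR=7 RL=7 RR=4


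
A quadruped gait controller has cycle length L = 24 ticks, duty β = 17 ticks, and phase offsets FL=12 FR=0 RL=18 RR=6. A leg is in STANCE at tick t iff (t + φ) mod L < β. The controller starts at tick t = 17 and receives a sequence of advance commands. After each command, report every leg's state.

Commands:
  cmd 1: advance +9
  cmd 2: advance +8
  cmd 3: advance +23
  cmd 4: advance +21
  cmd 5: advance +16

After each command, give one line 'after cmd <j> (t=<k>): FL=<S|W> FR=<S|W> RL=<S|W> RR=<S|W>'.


start t=17: FL=S FR=W RL=S RR=W
cmd 1: advance +9 → t=26, phase=(14,2,20,8) → FL=S FR=S RL=W RR=S
cmd 2: advance +8 → t=34, phase=(22,10,4,16) → FL=W FR=S RL=S RR=S
cmd 3: advance +23 → t=57, phase=(21,9,3,15) → FL=W FR=S RL=S RR=S
cmd 4: advance +21 → t=78, phase=(18,6,0,12) → FL=W FR=S RL=S RR=S
cmd 5: advance +16 → t=94, phase=(10,22,16,4) → FL=S FR=W RL=S RR=S

after cmd 1 (t=26): FL=S FR=S RL=W RR=S
after cmd 2 (t=34): FL=W FR=S RL=S RR=S
after cmd 3 (t=57): FL=W FR=S RL=S RR=S
after cmd 4 (t=78): FL=W FR=S RL=S RR=S
after cmd 5 (t=94): FL=S FR=W RL=S RR=S


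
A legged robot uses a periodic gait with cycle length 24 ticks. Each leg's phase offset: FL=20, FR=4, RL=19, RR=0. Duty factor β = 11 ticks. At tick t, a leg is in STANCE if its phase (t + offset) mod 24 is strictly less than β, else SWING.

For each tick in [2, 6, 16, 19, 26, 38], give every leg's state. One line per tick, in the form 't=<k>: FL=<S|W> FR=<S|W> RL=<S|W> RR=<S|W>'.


t=2: FL=W FR=S RL=W RR=S
t=6: FL=S FR=S RL=S RR=S
t=16: FL=W FR=W RL=W RR=W
t=19: FL=W FR=W RL=W RR=W
t=26: FL=W FR=S RL=W RR=S
t=38: FL=S FR=W RL=S RR=W

t=2: phase=(22,6,21,2) vs β=11 → FL=W FR=S RL=W RR=S
t=6: phase=(2,10,1,6) vs β=11 → FL=S FR=S RL=S RR=S
t=16: phase=(12,20,11,16) vs β=11 → FL=W FR=W RL=W RR=W
t=19: phase=(15,23,14,19) vs β=11 → FL=W FR=W RL=W RR=W
t=26: phase=(22,6,21,2) vs β=11 → FL=W FR=S RL=W RR=S
t=38: phase=(10,18,9,14) vs β=11 → FL=S FR=W RL=S RR=W


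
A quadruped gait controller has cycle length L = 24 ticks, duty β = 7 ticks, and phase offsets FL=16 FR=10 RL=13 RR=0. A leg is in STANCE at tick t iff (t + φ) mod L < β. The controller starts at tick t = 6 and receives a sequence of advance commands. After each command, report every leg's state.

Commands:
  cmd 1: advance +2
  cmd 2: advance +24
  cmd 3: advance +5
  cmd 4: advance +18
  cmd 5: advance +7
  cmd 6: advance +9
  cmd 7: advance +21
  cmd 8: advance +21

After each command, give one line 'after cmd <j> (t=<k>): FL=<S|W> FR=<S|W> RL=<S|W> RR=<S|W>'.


after cmd 1 (t=8): FL=S FR=W RL=W RR=W
after cmd 2 (t=32): FL=S FR=W RL=W RR=W
after cmd 3 (t=37): FL=S FR=W RL=S RR=W
after cmd 4 (t=55): FL=W FR=W RL=W RR=W
after cmd 5 (t=62): FL=S FR=S RL=S RR=W
after cmd 6 (t=71): FL=W FR=W RL=W RR=W
after cmd 7 (t=92): FL=W FR=S RL=W RR=W
after cmd 8 (t=113): FL=W FR=S RL=S RR=W

start t=6: FL=W FR=W RL=W RR=S
cmd 1: advance +2 → t=8, phase=(0,18,21,8) → FL=S FR=W RL=W RR=W
cmd 2: advance +24 → t=32, phase=(0,18,21,8) → FL=S FR=W RL=W RR=W
cmd 3: advance +5 → t=37, phase=(5,23,2,13) → FL=S FR=W RL=S RR=W
cmd 4: advance +18 → t=55, phase=(23,17,20,7) → FL=W FR=W RL=W RR=W
cmd 5: advance +7 → t=62, phase=(6,0,3,14) → FL=S FR=S RL=S RR=W
cmd 6: advance +9 → t=71, phase=(15,9,12,23) → FL=W FR=W RL=W RR=W
cmd 7: advance +21 → t=92, phase=(12,6,9,20) → FL=W FR=S RL=W RR=W
cmd 8: advance +21 → t=113, phase=(9,3,6,17) → FL=W FR=S RL=S RR=W


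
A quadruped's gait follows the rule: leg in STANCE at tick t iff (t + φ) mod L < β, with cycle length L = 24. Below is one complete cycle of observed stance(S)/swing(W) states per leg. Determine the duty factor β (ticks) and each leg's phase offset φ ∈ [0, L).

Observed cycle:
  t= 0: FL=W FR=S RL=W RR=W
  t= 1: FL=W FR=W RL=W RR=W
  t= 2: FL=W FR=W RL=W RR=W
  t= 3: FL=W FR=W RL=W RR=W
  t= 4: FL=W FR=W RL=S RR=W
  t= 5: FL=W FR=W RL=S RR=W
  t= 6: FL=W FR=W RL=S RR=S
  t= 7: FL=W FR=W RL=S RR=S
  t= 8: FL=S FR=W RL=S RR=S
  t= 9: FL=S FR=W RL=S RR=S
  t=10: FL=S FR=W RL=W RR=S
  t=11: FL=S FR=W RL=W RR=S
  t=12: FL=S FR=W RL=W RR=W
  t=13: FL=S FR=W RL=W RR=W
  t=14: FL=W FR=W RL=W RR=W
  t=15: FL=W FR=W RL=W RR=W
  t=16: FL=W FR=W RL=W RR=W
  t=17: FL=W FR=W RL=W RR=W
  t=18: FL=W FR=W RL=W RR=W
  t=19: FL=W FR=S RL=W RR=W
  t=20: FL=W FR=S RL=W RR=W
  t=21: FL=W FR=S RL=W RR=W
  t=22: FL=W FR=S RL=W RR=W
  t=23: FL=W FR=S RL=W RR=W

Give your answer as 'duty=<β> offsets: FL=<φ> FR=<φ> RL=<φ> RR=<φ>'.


duty=6 offsets: FL=16 FR=5 RL=20 RR=18

duty β = stance ticks per leg = 6
FL: stance ticks = 6; W→S at t=8 → φ=16
FR: stance ticks = 6; W→S at t=19 → φ=5
RL: stance ticks = 6; W→S at t=4 → φ=20
RR: stance ticks = 6; W→S at t=6 → φ=18


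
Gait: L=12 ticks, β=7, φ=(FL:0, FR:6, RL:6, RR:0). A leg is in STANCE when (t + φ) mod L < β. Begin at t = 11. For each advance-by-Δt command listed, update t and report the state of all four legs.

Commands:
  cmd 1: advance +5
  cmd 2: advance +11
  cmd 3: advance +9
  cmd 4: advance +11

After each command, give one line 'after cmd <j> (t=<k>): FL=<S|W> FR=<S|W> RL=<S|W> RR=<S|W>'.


start t=11: FL=W FR=S RL=S RR=W
cmd 1: advance +5 → t=16, phase=(4,10,10,4) → FL=S FR=W RL=W RR=S
cmd 2: advance +11 → t=27, phase=(3,9,9,3) → FL=S FR=W RL=W RR=S
cmd 3: advance +9 → t=36, phase=(0,6,6,0) → FL=S FR=S RL=S RR=S
cmd 4: advance +11 → t=47, phase=(11,5,5,11) → FL=W FR=S RL=S RR=W

after cmd 1 (t=16): FL=S FR=W RL=W RR=S
after cmd 2 (t=27): FL=S FR=W RL=W RR=S
after cmd 3 (t=36): FL=S FR=S RL=S RR=S
after cmd 4 (t=47): FL=W FR=S RL=S RR=W


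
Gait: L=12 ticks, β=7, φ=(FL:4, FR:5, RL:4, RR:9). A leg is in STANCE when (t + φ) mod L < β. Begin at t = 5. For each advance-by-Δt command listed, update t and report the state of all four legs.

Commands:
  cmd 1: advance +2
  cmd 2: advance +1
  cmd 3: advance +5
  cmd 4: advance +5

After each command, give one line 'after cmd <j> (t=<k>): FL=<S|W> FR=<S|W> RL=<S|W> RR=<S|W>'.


after cmd 1 (t=7): FL=W FR=S RL=W RR=S
after cmd 2 (t=8): FL=S FR=S RL=S RR=S
after cmd 3 (t=13): FL=S FR=S RL=S RR=W
after cmd 4 (t=18): FL=W FR=W RL=W RR=S

start t=5: FL=W FR=W RL=W RR=S
cmd 1: advance +2 → t=7, phase=(11,0,11,4) → FL=W FR=S RL=W RR=S
cmd 2: advance +1 → t=8, phase=(0,1,0,5) → FL=S FR=S RL=S RR=S
cmd 3: advance +5 → t=13, phase=(5,6,5,10) → FL=S FR=S RL=S RR=W
cmd 4: advance +5 → t=18, phase=(10,11,10,3) → FL=W FR=W RL=W RR=S
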